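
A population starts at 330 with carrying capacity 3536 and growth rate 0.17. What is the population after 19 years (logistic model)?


(K - N0)/N0 = (3536 - 330)/330 = 3206/330 = 9.71515
r*t = 0.17 * 19 = 3.23; exp(-3.23) = 0.0395575
9.71515 * 0.0395575 = 0.384307
1 + 0.384307 = 1.38431
N = 3536 / 1.38431 = 2554.34 ≈ 2554

2554


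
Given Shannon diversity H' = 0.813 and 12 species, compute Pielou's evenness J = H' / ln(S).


ln(12) = 2.48491
J = H' / ln(S) = 0.813 / 2.48491 = 0.327175 ≈ 0.3272

0.3272


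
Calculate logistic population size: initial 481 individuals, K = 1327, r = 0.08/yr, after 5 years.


(K - N0)/N0 = (1327 - 481)/481 = 846/481 = 1.75884
r*t = 0.08 * 5 = 0.4; exp(-0.4) = 0.670320
1.75884 * 0.670320 = 1.17899
1 + 1.17899 = 2.17899
N = 1327 / 2.17899 = 608.998 ≈ 609

609


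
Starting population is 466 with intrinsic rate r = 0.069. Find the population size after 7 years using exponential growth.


r*t = 0.069 * 7 = 0.483
exp(0.483) = 1.62093
N = 466 * 1.62093 = 755.353 ≈ 755

755


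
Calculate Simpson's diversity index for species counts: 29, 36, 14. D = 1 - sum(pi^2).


Total N = 29 + 36 + 14 = 79
Per-species terms:
  p = 29/79 = 0.367089; p^2 = 0.367089^2 = 0.134754
  p = 36/79 = 0.455696; p^2 = 0.455696^2 = 0.207659
  p = 14/79 = 0.177215; p^2 = 0.177215^2 = 0.031405
sum(p^2) = 0.134754 + 0.207659 + 0.031405 = 0.373818
D = 1 - 0.373818 = 0.626182 ≈ 0.6262

0.6262


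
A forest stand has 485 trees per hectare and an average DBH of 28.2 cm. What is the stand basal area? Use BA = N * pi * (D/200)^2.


(D/200)^2 = (28.2/200)^2 = 0.141^2 = 0.019881
Individual BA = 3.141593 * 0.019881 = 0.0624580 m^2
Stand BA = 485 * 0.0624580 = 30.2921 ≈ 30.29 m^2/ha

30.29 m^2/ha


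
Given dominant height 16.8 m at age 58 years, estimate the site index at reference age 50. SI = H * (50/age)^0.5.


50/58 = 0.862069
(0.862069)^0.5 = 0.928477
SI = 16.8 * 0.928477 = 15.5984 ≈ 15.6 m

15.6 m


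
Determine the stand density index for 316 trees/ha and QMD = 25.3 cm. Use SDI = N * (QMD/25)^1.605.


QMD/25 = 25.3/25 = 1.012
(1.012)^1.605 = exp(1.605 * ln(1.012)) = exp(1.605 * 0.0119286) = exp(0.0191454) = 1.01933
SDI = 316 * 1.01933 = 322.108 ≈ 322

322


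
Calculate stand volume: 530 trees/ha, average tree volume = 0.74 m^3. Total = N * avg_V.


V_stand = 530 * 0.74 = 392.2 m^3/ha

392.2 m^3/ha


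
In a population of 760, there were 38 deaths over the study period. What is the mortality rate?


Mortality rate = 38 / 760 = 0.0500

0.0500


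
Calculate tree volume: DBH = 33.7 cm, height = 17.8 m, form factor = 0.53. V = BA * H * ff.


(D/200)^2 = (33.7/200)^2 = 0.1685^2 = 0.02839225
BA = 3.141593 * 0.02839225 = 0.0891969 m^2
V = 0.0891969 * 17.8 * 0.53 = 0.841484 ≈ 0.841 m^3

0.841 m^3


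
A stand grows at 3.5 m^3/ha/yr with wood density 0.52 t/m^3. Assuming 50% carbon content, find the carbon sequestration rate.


C = 3.5 * 0.52 * 0.5 = 0.91 t C/ha/yr

0.91 t C/ha/yr


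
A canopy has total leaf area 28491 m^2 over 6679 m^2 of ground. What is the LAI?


LAI = 28491 / 6679 = 4.2658 ≈ 4.27

4.27


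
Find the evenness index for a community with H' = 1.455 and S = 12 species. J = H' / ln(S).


ln(12) = 2.48491
J = H' / ln(S) = 1.455 / 2.48491 = 0.585534 ≈ 0.5855

0.5855


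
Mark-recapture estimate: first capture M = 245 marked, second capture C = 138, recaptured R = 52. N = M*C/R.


N = M * C / R = 245 * 138 / 52 = 33810 / 52 = 650.19 ≈ 650

650 individuals


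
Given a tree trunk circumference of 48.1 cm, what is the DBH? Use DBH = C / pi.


DBH = C / pi = 48.1 / 3.141593 = 15.3107 ≈ 15.31 cm

15.31 cm


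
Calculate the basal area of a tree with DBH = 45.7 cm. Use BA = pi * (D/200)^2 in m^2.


D/200 = 45.7/200 = 0.2285 m
(D/200)^2 = 0.2285^2 = 0.05221225
BA = 3.141593 * 0.05221225 = 0.164030 ≈ 0.1640 m^2

0.1640 m^2


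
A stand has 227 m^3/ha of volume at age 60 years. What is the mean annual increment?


MAI = 227 / 60 = 3.7833 ≈ 3.78 m^3/ha/yr

3.78 m^3/ha/yr


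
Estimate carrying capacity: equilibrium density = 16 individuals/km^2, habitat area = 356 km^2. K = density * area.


K = 16 * 356 = 5696 individuals

5696 individuals


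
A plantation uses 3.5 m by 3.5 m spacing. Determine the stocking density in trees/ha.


N = 10000 / 3.5^2 = 10000 / 12.25 = 816.327 ≈ 816 trees/ha

816 trees/ha


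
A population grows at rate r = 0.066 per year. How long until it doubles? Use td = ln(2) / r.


td = ln(2) / 0.066 = 0.693147 / 0.066 = 10.5022 ≈ 10.5 years

10.5 years


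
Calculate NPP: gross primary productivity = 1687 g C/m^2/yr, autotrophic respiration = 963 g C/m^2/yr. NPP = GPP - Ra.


NPP = GPP - Ra = 1687 - 963 = 724 g C/m^2/yr

724 g C/m^2/yr


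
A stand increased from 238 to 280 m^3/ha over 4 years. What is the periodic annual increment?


PAI = (V2 - V1) / period = (280 - 238) / 4 = 42 / 4 = 10.50 m^3/ha/yr

10.50 m^3/ha/yr


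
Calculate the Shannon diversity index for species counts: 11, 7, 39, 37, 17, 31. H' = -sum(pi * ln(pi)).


Total N = 11 + 7 + 39 + 37 + 17 + 31 = 142
Per-species terms:
  p = 11/142 = 0.077465; ln(p) = -2.557929; p*ln(p) = 0.077465 * (-2.557929) = -0.198150
  p = 7/142 = 0.049296; ln(p) = -3.009912; p*ln(p) = 0.049296 * (-3.009912) = -0.148377
  p = 39/142 = 0.274648; ln(p) = -1.292265; p*ln(p) = 0.274648 * (-1.292265) = -0.354918
  p = 37/142 = 0.260563; ln(p) = -1.344911; p*ln(p) = 0.260563 * (-1.344911) = -0.350434
  p = 17/142 = 0.119718; ln(p) = -2.122616; p*ln(p) = 0.119718 * (-2.122616) = -0.254115
  p = 31/142 = 0.218310; ln(p) = -1.521839; p*ln(p) = 0.218310 * (-1.521839) = -0.332233
sum(p*ln(p)) = (-0.198150) + (-0.148377) + (-0.354918) + (-0.350434) + (-0.254115) + (-0.332233) = -1.638227
H' = -(-1.638227) = 1.638227 ≈ 1.6382

1.6382


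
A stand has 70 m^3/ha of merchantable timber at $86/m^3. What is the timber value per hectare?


Value = 70 * 86 = $6020/ha

$6020/ha


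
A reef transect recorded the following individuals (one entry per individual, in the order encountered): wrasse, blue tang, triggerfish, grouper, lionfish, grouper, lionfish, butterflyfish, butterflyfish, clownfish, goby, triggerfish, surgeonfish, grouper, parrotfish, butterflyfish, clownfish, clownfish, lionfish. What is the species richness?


Total individuals logged = 19
Distinct species (count of individuals): wrasse (1), blue tang (1), triggerfish (2), grouper (3), lionfish (3), butterflyfish (3), clownfish (3), goby (1), surgeonfish (1), parrotfish (1)
Species richness = number of distinct species = 10

10


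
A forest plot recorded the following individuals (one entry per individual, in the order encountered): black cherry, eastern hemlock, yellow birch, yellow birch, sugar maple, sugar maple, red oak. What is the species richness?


Total individuals logged = 7
Distinct species (count of individuals): black cherry (1), eastern hemlock (1), yellow birch (2), sugar maple (2), red oak (1)
Species richness = number of distinct species = 5

5


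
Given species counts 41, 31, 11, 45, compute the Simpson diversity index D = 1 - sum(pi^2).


Total N = 41 + 31 + 11 + 45 = 128
Per-species terms:
  p = 41/128 = 0.320313; p^2 = 0.320313^2 = 0.102600
  p = 31/128 = 0.242188; p^2 = 0.242188^2 = 0.058655
  p = 11/128 = 0.085938; p^2 = 0.085938^2 = 0.007385
  p = 45/128 = 0.351563; p^2 = 0.351563^2 = 0.123597
sum(p^2) = 0.102600 + 0.058655 + 0.007385 + 0.123597 = 0.292237
D = 1 - 0.292237 = 0.707763 ≈ 0.7078

0.7078


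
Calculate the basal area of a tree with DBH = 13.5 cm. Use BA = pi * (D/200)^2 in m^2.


D/200 = 13.5/200 = 0.0675 m
(D/200)^2 = 0.0675^2 = 0.00455625
BA = 3.141593 * 0.00455625 = 0.0143139 ≈ 0.0143 m^2

0.0143 m^2


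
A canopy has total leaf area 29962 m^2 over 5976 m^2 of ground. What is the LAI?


LAI = 29962 / 5976 = 5.0137 ≈ 5.01

5.01


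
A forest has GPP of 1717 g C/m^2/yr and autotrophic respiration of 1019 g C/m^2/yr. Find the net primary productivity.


NPP = GPP - Ra = 1717 - 1019 = 698 g C/m^2/yr

698 g C/m^2/yr


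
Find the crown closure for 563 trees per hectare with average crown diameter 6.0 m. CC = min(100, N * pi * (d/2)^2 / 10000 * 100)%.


(d/2)^2 = (6.0/2)^2 = 3^2 = 9
Crown area = 3.141593 * 9 = 28.2743 m^2
N * area / 10000 * 100 = 563 * 28.2743 / 10000 * 100 = 159.184
CC = min(100, 159.184) = 100%

100%


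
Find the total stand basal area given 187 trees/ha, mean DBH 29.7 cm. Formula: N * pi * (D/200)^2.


(D/200)^2 = (29.7/200)^2 = 0.1485^2 = 0.02205225
Individual BA = 3.141593 * 0.02205225 = 0.0692792 m^2
Stand BA = 187 * 0.0692792 = 12.9552 ≈ 12.96 m^2/ha

12.96 m^2/ha


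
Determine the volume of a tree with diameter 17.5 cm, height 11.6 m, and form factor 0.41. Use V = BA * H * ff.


(D/200)^2 = (17.5/200)^2 = 0.0875^2 = 0.00765625
BA = 3.141593 * 0.00765625 = 0.0240528 m^2
V = 0.0240528 * 11.6 * 0.41 = 0.114395 ≈ 0.114 m^3

0.114 m^3


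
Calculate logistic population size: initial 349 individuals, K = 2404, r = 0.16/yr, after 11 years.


(K - N0)/N0 = (2404 - 349)/349 = 2055/349 = 5.88825
r*t = 0.16 * 11 = 1.76; exp(-1.76) = 0.172045
5.88825 * 0.172045 = 1.01304
1 + 1.01304 = 2.01304
N = 2404 / 2.01304 = 1194.21 ≈ 1194

1194


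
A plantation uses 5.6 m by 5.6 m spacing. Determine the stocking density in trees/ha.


N = 10000 / 5.6^2 = 10000 / 31.36 = 318.878 ≈ 319 trees/ha

319 trees/ha


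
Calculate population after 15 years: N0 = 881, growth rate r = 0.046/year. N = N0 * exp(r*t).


r*t = 0.046 * 15 = 0.69
exp(0.69) = 1.99372
N = 881 * 1.99372 = 1756.47 ≈ 1756

1756


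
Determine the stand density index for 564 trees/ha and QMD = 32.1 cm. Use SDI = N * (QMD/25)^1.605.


QMD/25 = 32.1/25 = 1.284
(1.284)^1.605 = exp(1.605 * ln(1.284)) = exp(1.605 * 0.249980) = exp(0.401218) = 1.49364
SDI = 564 * 1.49364 = 842.413 ≈ 842

842


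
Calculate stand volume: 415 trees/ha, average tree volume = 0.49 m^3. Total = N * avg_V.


V_stand = 415 * 0.49 = 203.35 ≈ 203.4 m^3/ha

203.4 m^3/ha


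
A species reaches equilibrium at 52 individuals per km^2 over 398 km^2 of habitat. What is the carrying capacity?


K = 52 * 398 = 20696 individuals

20696 individuals


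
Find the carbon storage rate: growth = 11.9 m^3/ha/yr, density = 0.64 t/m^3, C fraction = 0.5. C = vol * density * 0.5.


C = 11.9 * 0.64 * 0.5 = 3.808 ≈ 3.81 t C/ha/yr

3.81 t C/ha/yr


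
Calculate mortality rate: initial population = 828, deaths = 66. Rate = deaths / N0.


Mortality rate = 66 / 828 = 0.079710 ≈ 0.0797

0.0797


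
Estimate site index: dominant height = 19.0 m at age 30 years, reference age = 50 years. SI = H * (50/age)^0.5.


50/30 = 1.66667
(1.66667)^0.5 = 1.29100
SI = 19.0 * 1.29100 = 24.5290 ≈ 24.5 m

24.5 m


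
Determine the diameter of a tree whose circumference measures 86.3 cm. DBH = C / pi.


DBH = C / pi = 86.3 / 3.141593 = 27.4701 ≈ 27.47 cm

27.47 cm


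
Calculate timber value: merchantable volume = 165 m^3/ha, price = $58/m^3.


Value = 165 * 58 = $9570/ha

$9570/ha


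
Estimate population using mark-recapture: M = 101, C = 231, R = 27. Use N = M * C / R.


N = M * C / R = 101 * 231 / 27 = 23331 / 27 = 864.11 ≈ 864

864 individuals


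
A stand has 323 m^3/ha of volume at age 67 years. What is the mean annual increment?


MAI = 323 / 67 = 4.8209 ≈ 4.82 m^3/ha/yr

4.82 m^3/ha/yr


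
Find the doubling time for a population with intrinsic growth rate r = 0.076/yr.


td = ln(2) / 0.076 = 0.693147 / 0.076 = 9.12036 ≈ 9.1 years

9.1 years


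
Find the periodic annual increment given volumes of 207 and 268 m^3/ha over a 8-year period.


PAI = (V2 - V1) / period = (268 - 207) / 8 = 61 / 8 = 7.6250 ≈ 7.63 m^3/ha/yr

7.63 m^3/ha/yr


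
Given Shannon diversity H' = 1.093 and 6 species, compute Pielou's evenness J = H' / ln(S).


ln(6) = 1.79176
J = H' / ln(S) = 1.093 / 1.79176 = 0.610015 ≈ 0.6100

0.6100


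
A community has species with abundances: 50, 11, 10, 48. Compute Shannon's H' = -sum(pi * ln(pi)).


Total N = 50 + 11 + 10 + 48 = 119
Per-species terms:
  p = 50/119 = 0.420168; ln(p) = -0.867101; p*ln(p) = 0.420168 * (-0.867101) = -0.364328
  p = 11/119 = 0.092437; ln(p) = -2.381228; p*ln(p) = 0.092437 * (-2.381228) = -0.220114
  p = 10/119 = 0.084034; ln(p) = -2.476534; p*ln(p) = 0.084034 * (-2.476534) = -0.208113
  p = 48/119 = 0.403361; ln(p) = -0.907923; p*ln(p) = 0.403361 * (-0.907923) = -0.366221
sum(p*ln(p)) = (-0.364328) + (-0.220114) + (-0.208113) + (-0.366221) = -1.158776
H' = -(-1.158776) = 1.158776 ≈ 1.1588

1.1588


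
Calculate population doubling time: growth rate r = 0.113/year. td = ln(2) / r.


td = ln(2) / 0.113 = 0.693147 / 0.113 = 6.13404 ≈ 6.1 years

6.1 years


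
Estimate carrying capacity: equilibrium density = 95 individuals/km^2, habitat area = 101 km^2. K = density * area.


K = 95 * 101 = 9595 individuals

9595 individuals


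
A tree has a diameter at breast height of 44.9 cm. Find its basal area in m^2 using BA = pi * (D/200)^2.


D/200 = 44.9/200 = 0.2245 m
(D/200)^2 = 0.2245^2 = 0.05040025
BA = 3.141593 * 0.05040025 = 0.158337 ≈ 0.1583 m^2

0.1583 m^2


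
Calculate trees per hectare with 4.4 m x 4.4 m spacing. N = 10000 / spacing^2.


N = 10000 / 4.4^2 = 10000 / 19.36 = 516.529 ≈ 517 trees/ha

517 trees/ha


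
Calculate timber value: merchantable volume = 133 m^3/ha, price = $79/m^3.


Value = 133 * 79 = $10507/ha

$10507/ha


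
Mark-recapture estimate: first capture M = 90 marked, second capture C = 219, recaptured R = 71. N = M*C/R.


N = M * C / R = 90 * 219 / 71 = 19710 / 71 = 277.61 ≈ 278

278 individuals


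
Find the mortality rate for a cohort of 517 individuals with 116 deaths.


Mortality rate = 116 / 517 = 0.224371 ≈ 0.2244

0.2244


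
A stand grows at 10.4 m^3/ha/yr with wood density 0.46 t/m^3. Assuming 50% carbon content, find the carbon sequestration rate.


C = 10.4 * 0.46 * 0.5 = 2.392 ≈ 2.39 t C/ha/yr

2.39 t C/ha/yr


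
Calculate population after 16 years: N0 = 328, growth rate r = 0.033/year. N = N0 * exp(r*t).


r*t = 0.033 * 16 = 0.528
exp(0.528) = 1.69554
N = 328 * 1.69554 = 556.137 ≈ 556

556


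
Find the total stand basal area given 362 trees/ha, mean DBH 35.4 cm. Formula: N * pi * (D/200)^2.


(D/200)^2 = (35.4/200)^2 = 0.177^2 = 0.031329
Individual BA = 3.141593 * 0.031329 = 0.0984230 m^2
Stand BA = 362 * 0.0984230 = 35.6291 ≈ 35.63 m^2/ha

35.63 m^2/ha


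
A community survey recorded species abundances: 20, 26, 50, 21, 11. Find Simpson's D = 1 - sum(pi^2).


Total N = 20 + 26 + 50 + 21 + 11 = 128
Per-species terms:
  p = 20/128 = 0.156250; p^2 = 0.156250^2 = 0.024414
  p = 26/128 = 0.203125; p^2 = 0.203125^2 = 0.041260
  p = 50/128 = 0.390625; p^2 = 0.390625^2 = 0.152588
  p = 21/128 = 0.164063; p^2 = 0.164063^2 = 0.026917
  p = 11/128 = 0.085938; p^2 = 0.085938^2 = 0.007385
sum(p^2) = 0.024414 + 0.041260 + 0.152588 + 0.026917 + 0.007385 = 0.252564
D = 1 - 0.252564 = 0.747436 ≈ 0.7474

0.7474


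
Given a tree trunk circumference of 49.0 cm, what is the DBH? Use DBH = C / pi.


DBH = C / pi = 49.0 / 3.141593 = 15.5972 ≈ 15.60 cm

15.60 cm


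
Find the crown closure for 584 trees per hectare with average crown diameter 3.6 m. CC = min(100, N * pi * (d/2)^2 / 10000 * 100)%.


(d/2)^2 = (3.6/2)^2 = 1.8^2 = 3.24
Crown area = 3.141593 * 3.24 = 10.1788 m^2
N * area / 10000 * 100 = 584 * 10.1788 / 10000 * 100 = 59.4442
CC = min(100, 59.4442) = 59.4442 ≈ 59.4%

59.4%


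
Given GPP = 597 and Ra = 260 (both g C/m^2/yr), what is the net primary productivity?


NPP = GPP - Ra = 597 - 260 = 337 g C/m^2/yr

337 g C/m^2/yr


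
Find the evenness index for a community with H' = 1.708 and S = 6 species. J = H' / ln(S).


ln(6) = 1.79176
J = H' / ln(S) = 1.708 / 1.79176 = 0.953253 ≈ 0.9533

0.9533


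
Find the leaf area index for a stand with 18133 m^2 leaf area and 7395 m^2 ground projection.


LAI = 18133 / 7395 = 2.4521 ≈ 2.45

2.45


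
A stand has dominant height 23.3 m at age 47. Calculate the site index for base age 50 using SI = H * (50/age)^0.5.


50/47 = 1.06383
(1.06383)^0.5 = 1.03142
SI = 23.3 * 1.03142 = 24.0321 ≈ 24.0 m

24.0 m


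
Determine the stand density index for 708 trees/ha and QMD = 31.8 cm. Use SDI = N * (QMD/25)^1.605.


QMD/25 = 31.8/25 = 1.272
(1.272)^1.605 = exp(1.605 * ln(1.272)) = exp(1.605 * 0.240590) = exp(0.386147) = 1.47130
SDI = 708 * 1.47130 = 1041.68 ≈ 1042

1042


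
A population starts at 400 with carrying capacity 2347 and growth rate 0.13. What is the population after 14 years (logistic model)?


(K - N0)/N0 = (2347 - 400)/400 = 1947/400 = 4.86750
r*t = 0.13 * 14 = 1.82; exp(-1.82) = 0.162026
4.86750 * 0.162026 = 0.788662
1 + 0.788662 = 1.78866
N = 2347 / 1.78866 = 1312.16 ≈ 1312

1312


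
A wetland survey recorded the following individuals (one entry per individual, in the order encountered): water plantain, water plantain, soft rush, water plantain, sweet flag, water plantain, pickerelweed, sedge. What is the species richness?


Total individuals logged = 8
Distinct species (count of individuals): water plantain (4), soft rush (1), sweet flag (1), pickerelweed (1), sedge (1)
Species richness = number of distinct species = 5

5


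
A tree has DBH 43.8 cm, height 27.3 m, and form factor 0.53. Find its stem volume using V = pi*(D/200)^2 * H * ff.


(D/200)^2 = (43.8/200)^2 = 0.219^2 = 0.047961
BA = 3.141593 * 0.047961 = 0.150674 m^2
V = 0.150674 * 27.3 * 0.53 = 2.18010 ≈ 2.180 m^3

2.180 m^3


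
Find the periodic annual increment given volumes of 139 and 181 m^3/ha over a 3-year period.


PAI = (V2 - V1) / period = (181 - 139) / 3 = 42 / 3 = 14.00 m^3/ha/yr

14.00 m^3/ha/yr


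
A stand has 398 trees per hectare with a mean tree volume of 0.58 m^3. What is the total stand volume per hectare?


V_stand = 398 * 0.58 = 230.84 ≈ 230.8 m^3/ha

230.8 m^3/ha


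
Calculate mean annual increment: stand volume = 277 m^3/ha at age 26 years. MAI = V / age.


MAI = 277 / 26 = 10.6538 ≈ 10.65 m^3/ha/yr

10.65 m^3/ha/yr


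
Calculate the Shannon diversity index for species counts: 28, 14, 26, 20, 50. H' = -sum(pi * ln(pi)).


Total N = 28 + 14 + 26 + 20 + 50 = 138
Per-species terms:
  p = 28/138 = 0.202899; ln(p) = -1.595047; p*ln(p) = 0.202899 * (-1.595047) = -0.323633
  p = 14/138 = 0.101449; ln(p) = -2.288199; p*ln(p) = 0.101449 * (-2.288199) = -0.232136
  p = 26/138 = 0.188406; ln(p) = -1.669156; p*ln(p) = 0.188406 * (-1.669156) = -0.314479
  p = 20/138 = 0.144928; ln(p) = -1.931518; p*ln(p) = 0.144928 * (-1.931518) = -0.279931
  p = 50/138 = 0.362319; ln(p) = -1.015230; p*ln(p) = 0.362319 * (-1.015230) = -0.367837
sum(p*ln(p)) = (-0.323633) + (-0.232136) + (-0.314479) + (-0.279931) + (-0.367837) = -1.518016
H' = -(-1.518016) = 1.518016 ≈ 1.5180

1.5180


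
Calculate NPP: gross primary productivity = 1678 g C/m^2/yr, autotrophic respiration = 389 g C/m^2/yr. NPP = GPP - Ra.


NPP = GPP - Ra = 1678 - 389 = 1289 g C/m^2/yr

1289 g C/m^2/yr


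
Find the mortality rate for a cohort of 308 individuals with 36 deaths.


Mortality rate = 36 / 308 = 0.116883 ≈ 0.1169

0.1169


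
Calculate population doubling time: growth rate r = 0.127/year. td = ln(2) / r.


td = ln(2) / 0.127 = 0.693147 / 0.127 = 5.45785 ≈ 5.5 years

5.5 years


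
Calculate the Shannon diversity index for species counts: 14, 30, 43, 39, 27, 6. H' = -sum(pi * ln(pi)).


Total N = 14 + 30 + 43 + 39 + 27 + 6 = 159
Per-species terms:
  p = 14/159 = 0.088050; ln(p) = -2.429850; p*ln(p) = 0.088050 * (-2.429850) = -0.213948
  p = 30/159 = 0.188679; ln(p) = -1.667708; p*ln(p) = 0.188679 * (-1.667708) = -0.314661
  p = 43/159 = 0.270440; ln(p) = -1.307705; p*ln(p) = 0.270440 * (-1.307705) = -0.353656
  p = 39/159 = 0.245283; ln(p) = -1.405343; p*ln(p) = 0.245283 * (-1.405343) = -0.344707
  p = 27/159 = 0.169811; ln(p) = -1.773069; p*ln(p) = 0.169811 * (-1.773069) = -0.301087
  p = 6/159 = 0.037736; ln(p) = -3.277141; p*ln(p) = 0.037736 * (-3.277141) = -0.123666
sum(p*ln(p)) = (-0.213948) + (-0.314661) + (-0.353656) + (-0.344707) + (-0.301087) + (-0.123666) = -1.651725
H' = -(-1.651725) = 1.651725 ≈ 1.6517

1.6517


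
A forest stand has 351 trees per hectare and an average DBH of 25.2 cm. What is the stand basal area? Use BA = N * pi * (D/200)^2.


(D/200)^2 = (25.2/200)^2 = 0.126^2 = 0.015876
Individual BA = 3.141593 * 0.015876 = 0.0498759 m^2
Stand BA = 351 * 0.0498759 = 17.5064 ≈ 17.51 m^2/ha

17.51 m^2/ha


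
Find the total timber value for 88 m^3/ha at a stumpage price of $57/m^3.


Value = 88 * 57 = $5016/ha

$5016/ha


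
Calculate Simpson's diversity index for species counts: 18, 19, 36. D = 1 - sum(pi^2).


Total N = 18 + 19 + 36 = 73
Per-species terms:
  p = 18/73 = 0.246575; p^2 = 0.246575^2 = 0.060799
  p = 19/73 = 0.260274; p^2 = 0.260274^2 = 0.067743
  p = 36/73 = 0.493151; p^2 = 0.493151^2 = 0.243198
sum(p^2) = 0.060799 + 0.067743 + 0.243198 = 0.371740
D = 1 - 0.371740 = 0.628260 ≈ 0.6283

0.6283


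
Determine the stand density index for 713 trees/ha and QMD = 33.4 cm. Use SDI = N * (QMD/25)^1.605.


QMD/25 = 33.4/25 = 1.336
(1.336)^1.605 = exp(1.605 * ln(1.336)) = exp(1.605 * 0.289680) = exp(0.464936) = 1.59191
SDI = 713 * 1.59191 = 1135.03 ≈ 1135

1135


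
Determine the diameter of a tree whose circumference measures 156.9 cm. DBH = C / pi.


DBH = C / pi = 156.9 / 3.141593 = 49.9428 ≈ 49.94 cm

49.94 cm


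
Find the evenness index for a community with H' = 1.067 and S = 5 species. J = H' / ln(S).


ln(5) = 1.60944
J = H' / ln(S) = 1.067 / 1.60944 = 0.662964 ≈ 0.6630

0.6630


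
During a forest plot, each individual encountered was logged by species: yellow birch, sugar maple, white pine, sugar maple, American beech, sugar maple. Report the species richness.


Total individuals logged = 6
Distinct species (count of individuals): yellow birch (1), sugar maple (3), white pine (1), American beech (1)
Species richness = number of distinct species = 4

4


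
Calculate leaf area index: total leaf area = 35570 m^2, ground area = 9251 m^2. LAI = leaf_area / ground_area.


LAI = 35570 / 9251 = 3.84499 ≈ 3.84

3.84


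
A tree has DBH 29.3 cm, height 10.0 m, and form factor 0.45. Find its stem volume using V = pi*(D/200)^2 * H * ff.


(D/200)^2 = (29.3/200)^2 = 0.1465^2 = 0.02146225
BA = 3.141593 * 0.02146225 = 0.0674257 m^2
V = 0.0674257 * 10.0 * 0.45 = 0.303416 ≈ 0.303 m^3

0.303 m^3


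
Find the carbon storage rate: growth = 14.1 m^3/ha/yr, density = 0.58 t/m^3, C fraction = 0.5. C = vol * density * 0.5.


C = 14.1 * 0.58 * 0.5 = 4.089 ≈ 4.09 t C/ha/yr

4.09 t C/ha/yr


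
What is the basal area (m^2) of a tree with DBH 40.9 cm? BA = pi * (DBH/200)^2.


D/200 = 40.9/200 = 0.2045 m
(D/200)^2 = 0.2045^2 = 0.04182025
BA = 3.141593 * 0.04182025 = 0.131382 ≈ 0.1314 m^2

0.1314 m^2


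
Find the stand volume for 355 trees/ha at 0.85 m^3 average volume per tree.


V_stand = 355 * 0.85 = 301.75 ≈ 301.8 m^3/ha

301.8 m^3/ha


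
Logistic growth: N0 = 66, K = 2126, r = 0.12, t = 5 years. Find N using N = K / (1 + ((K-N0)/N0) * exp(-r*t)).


(K - N0)/N0 = (2126 - 66)/66 = 2060/66 = 31.2121
r*t = 0.12 * 5 = 0.6; exp(-0.6) = 0.548812
31.2121 * 0.548812 = 17.1296
1 + 17.1296 = 18.1296
N = 2126 / 18.1296 = 117.267 ≈ 117

117


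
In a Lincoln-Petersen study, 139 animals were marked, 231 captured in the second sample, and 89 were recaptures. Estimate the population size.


N = M * C / R = 139 * 231 / 89 = 32109 / 89 = 360.78 ≈ 361

361 individuals


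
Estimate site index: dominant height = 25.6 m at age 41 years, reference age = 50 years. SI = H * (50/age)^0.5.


50/41 = 1.21951
(1.21951)^0.5 = 1.10431
SI = 25.6 * 1.10431 = 28.2703 ≈ 28.3 m

28.3 m


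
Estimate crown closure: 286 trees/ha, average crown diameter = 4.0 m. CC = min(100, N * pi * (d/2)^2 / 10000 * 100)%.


(d/2)^2 = (4.0/2)^2 = 2^2 = 4
Crown area = 3.141593 * 4 = 12.5664 m^2
N * area / 10000 * 100 = 286 * 12.5664 / 10000 * 100 = 35.9399
CC = min(100, 35.9399) = 35.9399 ≈ 35.9%

35.9%


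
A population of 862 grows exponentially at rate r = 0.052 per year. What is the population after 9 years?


r*t = 0.052 * 9 = 0.468
exp(0.468) = 1.59680
N = 862 * 1.59680 = 1376.44 ≈ 1376

1376


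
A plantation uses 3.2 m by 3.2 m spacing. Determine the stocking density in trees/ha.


N = 10000 / 3.2^2 = 10000 / 10.24 = 976.563 ≈ 977 trees/ha

977 trees/ha


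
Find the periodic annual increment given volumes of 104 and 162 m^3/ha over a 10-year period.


PAI = (V2 - V1) / period = (162 - 104) / 10 = 58 / 10 = 5.80 m^3/ha/yr

5.80 m^3/ha/yr


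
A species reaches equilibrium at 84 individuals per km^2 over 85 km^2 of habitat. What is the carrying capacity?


K = 84 * 85 = 7140 individuals

7140 individuals


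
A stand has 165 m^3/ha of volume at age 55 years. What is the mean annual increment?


MAI = 165 / 55 = 3.00 m^3/ha/yr

3.00 m^3/ha/yr


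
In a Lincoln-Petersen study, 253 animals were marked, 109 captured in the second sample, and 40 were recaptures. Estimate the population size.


N = M * C / R = 253 * 109 / 40 = 27577 / 40 = 689.43 ≈ 689

689 individuals


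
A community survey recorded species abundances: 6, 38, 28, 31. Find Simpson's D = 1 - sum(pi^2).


Total N = 6 + 38 + 28 + 31 = 103
Per-species terms:
  p = 6/103 = 0.058252; p^2 = 0.058252^2 = 0.003393
  p = 38/103 = 0.368932; p^2 = 0.368932^2 = 0.136111
  p = 28/103 = 0.271845; p^2 = 0.271845^2 = 0.073900
  p = 31/103 = 0.300971; p^2 = 0.300971^2 = 0.090584
sum(p^2) = 0.003393 + 0.136111 + 0.073900 + 0.090584 = 0.303988
D = 1 - 0.303988 = 0.696012 ≈ 0.6960

0.6960


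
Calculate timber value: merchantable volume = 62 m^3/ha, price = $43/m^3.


Value = 62 * 43 = $2666/ha

$2666/ha


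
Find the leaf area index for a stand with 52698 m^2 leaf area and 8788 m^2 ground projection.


LAI = 52698 / 8788 = 5.9966 ≈ 6.00

6.00


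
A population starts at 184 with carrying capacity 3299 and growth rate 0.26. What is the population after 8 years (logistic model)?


(K - N0)/N0 = (3299 - 184)/184 = 3115/184 = 16.9293
r*t = 0.26 * 8 = 2.08; exp(-2.08) = 0.124930
16.9293 * 0.124930 = 2.11498
1 + 2.11498 = 3.11498
N = 3299 / 3.11498 = 1059.08 ≈ 1059

1059


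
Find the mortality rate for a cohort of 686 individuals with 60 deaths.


Mortality rate = 60 / 686 = 0.087464 ≈ 0.0875

0.0875


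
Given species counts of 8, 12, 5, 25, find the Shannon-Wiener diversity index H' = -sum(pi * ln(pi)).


Total N = 8 + 12 + 5 + 25 = 50
Per-species terms:
  p = 8/50 = 0.160000; ln(p) = -1.832581; p*ln(p) = 0.160000 * (-1.832581) = -0.293213
  p = 12/50 = 0.240000; ln(p) = -1.427116; p*ln(p) = 0.240000 * (-1.427116) = -0.342508
  p = 5/50 = 0.100000; ln(p) = -2.302585; p*ln(p) = 0.100000 * (-2.302585) = -0.230259
  p = 25/50 = 0.500000; ln(p) = -0.693147; p*ln(p) = 0.500000 * (-0.693147) = -0.346574
sum(p*ln(p)) = (-0.293213) + (-0.342508) + (-0.230259) + (-0.346574) = -1.212554
H' = -(-1.212554) = 1.212554 ≈ 1.2126

1.2126


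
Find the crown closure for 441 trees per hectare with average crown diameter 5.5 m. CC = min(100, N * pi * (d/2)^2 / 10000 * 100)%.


(d/2)^2 = (5.5/2)^2 = 2.75^2 = 7.5625
Crown area = 3.141593 * 7.5625 = 23.7583 m^2
N * area / 10000 * 100 = 441 * 23.7583 / 10000 * 100 = 104.774
CC = min(100, 104.774) = 100%

100%


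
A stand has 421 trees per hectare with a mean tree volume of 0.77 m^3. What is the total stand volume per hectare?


V_stand = 421 * 0.77 = 324.17 ≈ 324.2 m^3/ha

324.2 m^3/ha


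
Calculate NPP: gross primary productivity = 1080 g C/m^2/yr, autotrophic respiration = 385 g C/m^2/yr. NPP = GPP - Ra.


NPP = GPP - Ra = 1080 - 385 = 695 g C/m^2/yr

695 g C/m^2/yr


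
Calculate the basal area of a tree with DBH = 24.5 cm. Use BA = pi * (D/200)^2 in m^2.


D/200 = 24.5/200 = 0.1225 m
(D/200)^2 = 0.1225^2 = 0.01500625
BA = 3.141593 * 0.01500625 = 0.0471435 ≈ 0.0471 m^2

0.0471 m^2


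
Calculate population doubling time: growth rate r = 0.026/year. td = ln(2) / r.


td = ln(2) / 0.026 = 0.693147 / 0.026 = 26.6595 ≈ 26.7 years

26.7 years


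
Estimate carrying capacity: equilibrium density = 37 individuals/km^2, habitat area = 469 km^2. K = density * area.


K = 37 * 469 = 17353 individuals

17353 individuals


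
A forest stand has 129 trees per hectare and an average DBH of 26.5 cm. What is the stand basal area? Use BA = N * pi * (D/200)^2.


(D/200)^2 = (26.5/200)^2 = 0.1325^2 = 0.01755625
Individual BA = 3.141593 * 0.01755625 = 0.0551546 m^2
Stand BA = 129 * 0.0551546 = 7.11494 ≈ 7.11 m^2/ha

7.11 m^2/ha


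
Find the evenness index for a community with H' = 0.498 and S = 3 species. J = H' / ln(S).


ln(3) = 1.09861
J = H' / ln(S) = 0.498 / 1.09861 = 0.453300 ≈ 0.4533

0.4533


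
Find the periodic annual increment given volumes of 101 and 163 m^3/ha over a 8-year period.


PAI = (V2 - V1) / period = (163 - 101) / 8 = 62 / 8 = 7.75 m^3/ha/yr

7.75 m^3/ha/yr


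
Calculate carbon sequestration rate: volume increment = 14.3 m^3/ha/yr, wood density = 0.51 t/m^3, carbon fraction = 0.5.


C = 14.3 * 0.51 * 0.5 = 3.6465 ≈ 3.65 t C/ha/yr

3.65 t C/ha/yr


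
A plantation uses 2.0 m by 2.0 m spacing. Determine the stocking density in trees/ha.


N = 10000 / 2.0^2 = 10000 / 4 = 2500.00 ≈ 2500 trees/ha

2500 trees/ha


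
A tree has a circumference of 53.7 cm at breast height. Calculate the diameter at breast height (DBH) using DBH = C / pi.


DBH = C / pi = 53.7 / 3.141593 = 17.0932 ≈ 17.09 cm

17.09 cm


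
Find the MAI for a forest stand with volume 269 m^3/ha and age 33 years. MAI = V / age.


MAI = 269 / 33 = 8.1515 ≈ 8.15 m^3/ha/yr

8.15 m^3/ha/yr


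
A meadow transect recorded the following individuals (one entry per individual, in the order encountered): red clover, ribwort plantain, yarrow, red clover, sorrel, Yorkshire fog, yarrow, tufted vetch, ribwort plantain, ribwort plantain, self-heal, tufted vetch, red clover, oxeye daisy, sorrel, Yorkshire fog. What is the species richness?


Total individuals logged = 16
Distinct species (count of individuals): red clover (3), ribwort plantain (3), yarrow (2), sorrel (2), Yorkshire fog (2), tufted vetch (2), self-heal (1), oxeye daisy (1)
Species richness = number of distinct species = 8

8


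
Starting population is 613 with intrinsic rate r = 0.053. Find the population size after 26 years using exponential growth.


r*t = 0.053 * 26 = 1.378
exp(1.378) = 3.96696
N = 613 * 3.96696 = 2431.75 ≈ 2432

2432


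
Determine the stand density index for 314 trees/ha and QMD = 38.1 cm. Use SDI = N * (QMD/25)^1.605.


QMD/25 = 38.1/25 = 1.524
(1.524)^1.605 = exp(1.605 * ln(1.524)) = exp(1.605 * 0.421338) = exp(0.676247) = 1.96648
SDI = 314 * 1.96648 = 617.475 ≈ 617

617


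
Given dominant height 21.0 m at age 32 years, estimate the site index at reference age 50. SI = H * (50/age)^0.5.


50/32 = 1.56250
(1.56250)^0.5 = 1.25000
SI = 21.0 * 1.25000 = 26.2500 ≈ 26.3 m

26.3 m


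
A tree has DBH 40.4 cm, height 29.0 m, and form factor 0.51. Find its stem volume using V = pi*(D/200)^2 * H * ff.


(D/200)^2 = (40.4/200)^2 = 0.202^2 = 0.040804
BA = 3.141593 * 0.040804 = 0.128190 m^2
V = 0.128190 * 29.0 * 0.51 = 1.89593 ≈ 1.896 m^3

1.896 m^3


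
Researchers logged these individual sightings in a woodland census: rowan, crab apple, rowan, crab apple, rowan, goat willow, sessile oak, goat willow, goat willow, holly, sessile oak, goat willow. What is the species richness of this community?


Total individuals logged = 12
Distinct species (count of individuals): rowan (3), crab apple (2), goat willow (4), sessile oak (2), holly (1)
Species richness = number of distinct species = 5

5


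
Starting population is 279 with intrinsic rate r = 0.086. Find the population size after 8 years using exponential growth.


r*t = 0.086 * 8 = 0.688
exp(0.688) = 1.98973
N = 279 * 1.98973 = 555.135 ≈ 555

555


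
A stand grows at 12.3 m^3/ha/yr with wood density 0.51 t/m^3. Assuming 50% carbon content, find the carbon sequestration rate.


C = 12.3 * 0.51 * 0.5 = 3.1365 ≈ 3.14 t C/ha/yr

3.14 t C/ha/yr


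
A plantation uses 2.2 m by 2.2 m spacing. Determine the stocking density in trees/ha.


N = 10000 / 2.2^2 = 10000 / 4.84 = 2066.12 ≈ 2066 trees/ha

2066 trees/ha


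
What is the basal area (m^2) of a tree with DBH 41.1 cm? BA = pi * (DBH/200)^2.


D/200 = 41.1/200 = 0.2055 m
(D/200)^2 = 0.2055^2 = 0.04223025
BA = 3.141593 * 0.04223025 = 0.132670 ≈ 0.1327 m^2

0.1327 m^2


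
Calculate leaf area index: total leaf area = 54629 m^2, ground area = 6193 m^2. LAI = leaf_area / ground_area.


LAI = 54629 / 6193 = 8.8211 ≈ 8.82

8.82


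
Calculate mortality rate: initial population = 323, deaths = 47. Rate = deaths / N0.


Mortality rate = 47 / 323 = 0.145511 ≈ 0.1455

0.1455


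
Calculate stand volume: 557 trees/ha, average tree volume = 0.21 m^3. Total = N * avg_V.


V_stand = 557 * 0.21 = 116.97 ≈ 117.0 m^3/ha

117.0 m^3/ha


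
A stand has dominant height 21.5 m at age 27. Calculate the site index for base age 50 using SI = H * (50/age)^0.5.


50/27 = 1.85185
(1.85185)^0.5 = 1.36083
SI = 21.5 * 1.36083 = 29.2578 ≈ 29.3 m

29.3 m


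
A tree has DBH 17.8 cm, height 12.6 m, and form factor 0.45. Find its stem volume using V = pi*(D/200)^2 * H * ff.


(D/200)^2 = (17.8/200)^2 = 0.089^2 = 0.007921
BA = 3.141593 * 0.007921 = 0.0248846 m^2
V = 0.0248846 * 12.6 * 0.45 = 0.141096 ≈ 0.141 m^3

0.141 m^3


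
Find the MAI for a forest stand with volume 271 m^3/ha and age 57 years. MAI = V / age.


MAI = 271 / 57 = 4.7544 ≈ 4.75 m^3/ha/yr

4.75 m^3/ha/yr


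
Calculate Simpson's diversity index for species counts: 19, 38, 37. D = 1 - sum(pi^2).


Total N = 19 + 38 + 37 = 94
Per-species terms:
  p = 19/94 = 0.202128; p^2 = 0.202128^2 = 0.040856
  p = 38/94 = 0.404255; p^2 = 0.404255^2 = 0.163422
  p = 37/94 = 0.393617; p^2 = 0.393617^2 = 0.154934
sum(p^2) = 0.040856 + 0.163422 + 0.154934 = 0.359212
D = 1 - 0.359212 = 0.640788 ≈ 0.6408

0.6408


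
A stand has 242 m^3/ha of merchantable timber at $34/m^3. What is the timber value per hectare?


Value = 242 * 34 = $8228/ha

$8228/ha


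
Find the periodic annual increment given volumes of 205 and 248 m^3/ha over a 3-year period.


PAI = (V2 - V1) / period = (248 - 205) / 3 = 43 / 3 = 14.3333 ≈ 14.33 m^3/ha/yr

14.33 m^3/ha/yr


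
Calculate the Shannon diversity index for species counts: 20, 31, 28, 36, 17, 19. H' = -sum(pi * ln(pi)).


Total N = 20 + 31 + 28 + 36 + 17 + 19 = 151
Per-species terms:
  p = 20/151 = 0.132450; ln(p) = -2.021550; p*ln(p) = 0.132450 * (-2.021550) = -0.267754
  p = 31/151 = 0.205298; ln(p) = -1.583293; p*ln(p) = 0.205298 * (-1.583293) = -0.325047
  p = 28/151 = 0.185430; ln(p) = -1.685078; p*ln(p) = 0.185430 * (-1.685078) = -0.312464
  p = 36/151 = 0.238411; ln(p) = -1.433759; p*ln(p) = 0.238411 * (-1.433759) = -0.341824
  p = 17/151 = 0.112583; ln(p) = -2.184065; p*ln(p) = 0.112583 * (-2.184065) = -0.245889
  p = 19/151 = 0.125828; ln(p) = -2.072839; p*ln(p) = 0.125828 * (-2.072839) = -0.260821
sum(p*ln(p)) = (-0.267754) + (-0.325047) + (-0.312464) + (-0.341824) + (-0.245889) + (-0.260821) = -1.753799
H' = -(-1.753799) = 1.753799 ≈ 1.7538

1.7538


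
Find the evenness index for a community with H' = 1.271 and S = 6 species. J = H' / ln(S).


ln(6) = 1.79176
J = H' / ln(S) = 1.271 / 1.79176 = 0.709358 ≈ 0.7094

0.7094


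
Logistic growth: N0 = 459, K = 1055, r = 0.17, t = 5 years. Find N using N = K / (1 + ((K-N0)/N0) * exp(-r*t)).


(K - N0)/N0 = (1055 - 459)/459 = 596/459 = 1.29847
r*t = 0.17 * 5 = 0.85; exp(-0.85) = 0.427415
1.29847 * 0.427415 = 0.554986
1 + 0.554986 = 1.55499
N = 1055 / 1.55499 = 678.461 ≈ 678

678


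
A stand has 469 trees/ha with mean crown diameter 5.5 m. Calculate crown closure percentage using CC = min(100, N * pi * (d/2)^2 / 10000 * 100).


(d/2)^2 = (5.5/2)^2 = 2.75^2 = 7.5625
Crown area = 3.141593 * 7.5625 = 23.7583 m^2
N * area / 10000 * 100 = 469 * 23.7583 / 10000 * 100 = 111.426
CC = min(100, 111.426) = 100%

100%


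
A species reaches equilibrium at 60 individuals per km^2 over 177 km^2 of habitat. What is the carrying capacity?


K = 60 * 177 = 10620 individuals

10620 individuals


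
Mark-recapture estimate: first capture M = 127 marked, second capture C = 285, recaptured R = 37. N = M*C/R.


N = M * C / R = 127 * 285 / 37 = 36195 / 37 = 978.24 ≈ 978

978 individuals


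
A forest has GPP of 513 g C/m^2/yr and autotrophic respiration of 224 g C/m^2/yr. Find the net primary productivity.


NPP = GPP - Ra = 513 - 224 = 289 g C/m^2/yr

289 g C/m^2/yr


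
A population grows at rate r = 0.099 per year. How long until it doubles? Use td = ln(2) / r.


td = ln(2) / 0.099 = 0.693147 / 0.099 = 7.00148 ≈ 7.0 years

7.0 years


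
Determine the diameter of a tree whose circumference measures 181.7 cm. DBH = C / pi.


DBH = C / pi = 181.7 / 3.141593 = 57.8369 ≈ 57.84 cm

57.84 cm


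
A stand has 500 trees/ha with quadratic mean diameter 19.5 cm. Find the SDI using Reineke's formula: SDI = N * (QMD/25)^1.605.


QMD/25 = 19.5/25 = 0.78
(0.78)^1.605 = exp(1.605 * ln(0.78)) = exp(1.605 * (-0.248461)) = exp(-0.398780) = 0.671138
SDI = 500 * 0.671138 = 335.569 ≈ 336

336


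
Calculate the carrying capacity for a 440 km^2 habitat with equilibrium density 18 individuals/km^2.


K = 18 * 440 = 7920 individuals

7920 individuals


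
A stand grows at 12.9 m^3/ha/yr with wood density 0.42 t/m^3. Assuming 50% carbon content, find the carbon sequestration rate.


C = 12.9 * 0.42 * 0.5 = 2.709 ≈ 2.71 t C/ha/yr

2.71 t C/ha/yr


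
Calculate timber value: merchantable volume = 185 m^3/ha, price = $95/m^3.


Value = 185 * 95 = $17575/ha

$17575/ha


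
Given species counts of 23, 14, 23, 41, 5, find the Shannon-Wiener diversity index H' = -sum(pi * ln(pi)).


Total N = 23 + 14 + 23 + 41 + 5 = 106
Per-species terms:
  p = 23/106 = 0.216981; ln(p) = -1.527945; p*ln(p) = 0.216981 * (-1.527945) = -0.331535
  p = 14/106 = 0.132075; ln(p) = -2.024385; p*ln(p) = 0.132075 * (-2.024385) = -0.267371
  p = 23/106 = 0.216981; ln(p) = -1.527945; p*ln(p) = 0.216981 * (-1.527945) = -0.331535
  p = 41/106 = 0.386792; ln(p) = -0.949868; p*ln(p) = 0.386792 * (-0.949868) = -0.367401
  p = 5/106 = 0.047170; ln(p) = -3.053997; p*ln(p) = 0.047170 * (-3.053997) = -0.144057
sum(p*ln(p)) = (-0.331535) + (-0.267371) + (-0.331535) + (-0.367401) + (-0.144057) = -1.441899
H' = -(-1.441899) = 1.441899 ≈ 1.4419

1.4419


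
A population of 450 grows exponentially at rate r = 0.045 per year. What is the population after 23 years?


r*t = 0.045 * 23 = 1.035
exp(1.035) = 2.81511
N = 450 * 2.81511 = 1266.80 ≈ 1267

1267


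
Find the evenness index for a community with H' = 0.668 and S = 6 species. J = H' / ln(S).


ln(6) = 1.79176
J = H' / ln(S) = 0.668 / 1.79176 = 0.372818 ≈ 0.3728

0.3728


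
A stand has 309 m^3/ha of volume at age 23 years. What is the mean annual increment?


MAI = 309 / 23 = 13.4348 ≈ 13.43 m^3/ha/yr

13.43 m^3/ha/yr


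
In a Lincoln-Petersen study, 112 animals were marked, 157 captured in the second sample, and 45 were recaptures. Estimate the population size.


N = M * C / R = 112 * 157 / 45 = 17584 / 45 = 390.76 ≈ 391

391 individuals


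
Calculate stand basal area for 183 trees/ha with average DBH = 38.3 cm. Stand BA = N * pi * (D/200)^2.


(D/200)^2 = (38.3/200)^2 = 0.1915^2 = 0.03667225
Individual BA = 3.141593 * 0.03667225 = 0.115209 m^2
Stand BA = 183 * 0.115209 = 21.0832 ≈ 21.08 m^2/ha

21.08 m^2/ha
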